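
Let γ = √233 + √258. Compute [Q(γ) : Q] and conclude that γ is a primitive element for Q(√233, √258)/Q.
[Q(γ) : Q] = 4 (equivalently, Q(γ) = Q(√233, √258))

Obviously Q(γ) ⊆ Q(√233, √258), and [Q(√233, √258):Q] = 4 (since 233, 258 are distinct squarefree integers > 1 with 60114 not a perfect square). To show equality we compute the minimal polynomial of γ. From γ = √233 + √258: γ^2 = 233 + 2√(60114) + 258 = 491 + 2√(60114), so γ^2 - 491 = 2√(60114); squaring, (γ^2 - 491)^2 = 4·60114, i.e. γ^4 - 982γ^2 + 241081 - 240456 = 0, i.e. γ^4 - 982γ^2 + 625 = 0. So γ is a root of x^4 - 982x^2 + 625. This polynomial is irreducible over Q: it has no rational root (each ±√233 ± √258 is irrational), and any factorization into two quadratics over Q would force √(60114) ∈ Q (pairing opposite roots) or √233, √258 ∈ Q (other pairings), all impossible. Hence [Q(γ):Q] = 4 = [Q(√233, √258):Q], so Q(γ) = Q(√233, √258).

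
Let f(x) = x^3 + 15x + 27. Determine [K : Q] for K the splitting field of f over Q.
[K : Q] = 6

By the rational root test, any rational root of the monic integer polynomial f(x) = x^3 + 15x + 27 must be an integer dividing the constant term 27, i.e. one of ±{1, 3, 9, 27}. Evaluating: f(1) = 43, f(-1) = 11, f(3) = 99, f(-3) = -45, f(9) = 891, f(-9) = -837, f(27) = 20115, f(-27) = -20061; none is 0, so f has no rational root and is therefore irreducible over Q (a cubic with no linear factor over a field is irreducible). For an irreducible cubic, the Galois group is A_3 or S_3 according as the discriminant disc(f) = -4a^3 - 27b^2 = -4·(15)^3 - 27·(27)^2 = -33183 is or is not a square in Q. Here disc(f) = -33183 is not a perfect square in Q, so the Galois group of f over Q is not contained in A_3 and must be all of S_3. The splitting field has degree |S_3| = 6 over Q, so [K : Q] = 6.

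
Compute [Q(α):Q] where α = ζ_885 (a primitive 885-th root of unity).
[Q(α):Q] = 464

The minimal polynomial of ζ_885 over Q is the 885-th cyclotomic polynomial Φ_885(x), which is irreducible over Q and has degree φ(885) = 464. Hence [Q(α):Q] = φ(885) = 464.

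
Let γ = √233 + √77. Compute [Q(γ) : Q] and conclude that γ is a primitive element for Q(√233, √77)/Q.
[Q(γ) : Q] = 4 (equivalently, Q(γ) = Q(√233, √77))

Obviously Q(γ) ⊆ Q(√233, √77), and [Q(√233, √77):Q] = 4 (since 233, 77 are distinct squarefree integers > 1 with 17941 not a perfect square). To show equality we compute the minimal polynomial of γ. From γ = √233 + √77: γ^2 = 233 + 2√(17941) + 77 = 310 + 2√(17941), so γ^2 - 310 = 2√(17941); squaring, (γ^2 - 310)^2 = 4·17941, i.e. γ^4 - 620γ^2 + 96100 - 71764 = 0, i.e. γ^4 - 620γ^2 + 24336 = 0. So γ is a root of x^4 - 620x^2 + 24336. This polynomial is irreducible over Q: it has no rational root (each ±√233 ± √77 is irrational), and any factorization into two quadratics over Q would force √(17941) ∈ Q (pairing opposite roots) or √233, √77 ∈ Q (other pairings), all impossible. Hence [Q(γ):Q] = 4 = [Q(√233, √77):Q], so Q(γ) = Q(√233, √77).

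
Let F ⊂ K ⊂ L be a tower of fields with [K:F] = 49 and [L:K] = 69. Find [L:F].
[L:F] = 3381

The tower law says that for any tower of field extensions F ⊂ K ⊂ L with finite degrees, [L:F] = [L:K] · [K:F]. Here this gives [L:F] = 69 · 49 = 3381.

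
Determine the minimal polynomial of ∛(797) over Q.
m_α(x) = x^3 - 797

α satisfies α^3 = 797, so x^3 - 797 annihilates α. By the rational root test, a rational root p/q (in lowest terms) of x^3 - 797 would satisfy p^3 = 797 q^3, forcing q = 1 and p^3 = 797; but 797 is not a perfect cube, contradiction. A monic cubic over Q with no rational root is irreducible (any nontrivial factorization would include a linear factor). Hence x^3 - 797 is the minimal polynomial of α, and in particular [Q(α):Q] = 3.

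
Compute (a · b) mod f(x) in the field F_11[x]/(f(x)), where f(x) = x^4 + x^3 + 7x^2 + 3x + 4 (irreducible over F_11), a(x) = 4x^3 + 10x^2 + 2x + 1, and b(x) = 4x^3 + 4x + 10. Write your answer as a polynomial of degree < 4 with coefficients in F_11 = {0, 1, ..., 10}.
a · b ≡ 2x^3 + 8x^2 + 7 (mod f(x))

Multiply in F_11[x]: a(x)·b(x) = (4x^3 + 10x^2 + 2x + 1)·(4x^3 + 4x + 10) = 5x^6 + 7x^5 + 2x^4 + 7x^3 + 9x^2 + 2x + 10. This has degree ≥ 4, so divide by f(x) over F_11: 5x^6 + 7x^5 + 2x^4 + 7x^3 + 9x^2 + 2x + 10 = (5x^2 + 2x + 9)·(x^4 + x^3 + 7x^2 + 3x + 4) + (2x^3 + 8x^2 + 7). Hence a·b ≡ 2x^3 + 8x^2 + 7 (mod f). (F_11[x]/(f) is a field with 11^4 = 14641 elements since f is irreducible of degree 4.)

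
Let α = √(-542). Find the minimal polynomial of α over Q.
m_α(x) = x^2 + 542

α satisfies α^2 + 542 = 0, so x^2 + 542 annihilates α. Since d = -542 is squarefree and ≠ 1, it is not a perfect square in Q, so x^2 + 542 has no rational root and is therefore irreducible over Q (a degree-2 polynomial over a field is irreducible iff it has no root). Hence m_α(x) = x^2 + 542.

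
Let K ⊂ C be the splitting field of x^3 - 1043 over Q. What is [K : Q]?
[K : Q] = 6

The roots of x^3 - 1043 are ∛1043, ω∛1043, ω^2∛1043 where ω = e^(2πi/3) is a primitive cube root of unity, so K = Q(∛1043, ω). Now [Q(∛1043):Q] = 3 (since 1043 is not a perfect cube, x^3 - 1043 is irreducible) and [Q(ω):Q] = 2. Both 2 and 3 divide [K:Q], and [K:Q] ≤ 3·2 = 6, so [K:Q] = 6. (Equivalently: Q(∛1043) ⊂ R but ω ∉ R, so [K : Q(∛1043)] = 2.)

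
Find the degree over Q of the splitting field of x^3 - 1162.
[K : Q] = 6

The roots of x^3 - 1162 are ∛1162, ω∛1162, ω^2∛1162 where ω = e^(2πi/3) is a primitive cube root of unity, so K = Q(∛1162, ω). Now [Q(∛1162):Q] = 3 (since 1162 is not a perfect cube, x^3 - 1162 is irreducible) and [Q(ω):Q] = 2. Both 2 and 3 divide [K:Q], and [K:Q] ≤ 3·2 = 6, so [K:Q] = 6. (Equivalently: Q(∛1162) ⊂ R but ω ∉ R, so [K : Q(∛1162)] = 2.)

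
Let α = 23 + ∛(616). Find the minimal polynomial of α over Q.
m_α(x) = x^3 - 69x^2 + 1587x - 12783

Set β = α - 23 = ∛(616), so β^3 = 616. Then (α - 23)^3 - 616 = 0, i.e. α is a root of g(x) = (x - 23)^3 - 616 = x^3 - 69x^2 + 1587x - 12783. Since g(x) = h(x - 23) where h(x) = x^3 - 616, and h is irreducible over Q (because 616 is not a perfect cube, so h has no rational root, and a monic cubic with no rational root is irreducible), g is also irreducible (irreducibility is preserved under the substitution x → x - 23). Hence m_α(x) = x^3 - 69x^2 + 1587x - 12783.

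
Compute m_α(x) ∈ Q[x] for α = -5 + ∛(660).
m_α(x) = x^3 + 15x^2 + 75x - 535

Set β = α + 5 = ∛(660), so β^3 = 660. Then (α + 5)^3 - 660 = 0, i.e. α is a root of g(x) = (x + 5)^3 - 660 = x^3 + 15x^2 + 75x - 535. Since g(x) = h(x + 5) where h(x) = x^3 - 660, and h is irreducible over Q (because 660 is not a perfect cube, so h has no rational root, and a monic cubic with no rational root is irreducible), g is also irreducible (irreducibility is preserved under the substitution x → x + 5). Hence m_α(x) = x^3 + 15x^2 + 75x - 535.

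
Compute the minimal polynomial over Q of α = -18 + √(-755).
m_α(x) = x^2 + 36x + 1079

From α + 18 = √(-755), squaring gives (α + 18)^2 = -755, i.e. α^2 + 36α + 324 = -755, so α^2 + 36α + 1079 = 0. The discriminant of x^2 + 36x + 1079 is (36)^2 - 4·(1079) = 1296 - 4316 = -3020, and 4·(-755) is not a perfect square in Q since -755 is squarefree and ≠ 1. Hence x^2 + 36x + 1079 is irreducible over Q and is the minimal polynomial of α.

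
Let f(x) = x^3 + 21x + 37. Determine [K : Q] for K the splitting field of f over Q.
[K : Q] = 6

By the rational root test, any rational root of the monic integer polynomial f(x) = x^3 + 21x + 37 must be an integer dividing the constant term 37, i.e. one of ±{1, 37}. Evaluating: f(1) = 59, f(-1) = 15, f(37) = 51467, f(-37) = -51393; none is 0, so f has no rational root and is therefore irreducible over Q (a cubic with no linear factor over a field is irreducible). For an irreducible cubic, the Galois group is A_3 or S_3 according as the discriminant disc(f) = -4a^3 - 27b^2 = -4·(21)^3 - 27·(37)^2 = -74007 is or is not a square in Q. Here disc(f) = -74007 is not a perfect square in Q, so the Galois group of f over Q is not contained in A_3 and must be all of S_3. The splitting field has degree |S_3| = 6 over Q, so [K : Q] = 6.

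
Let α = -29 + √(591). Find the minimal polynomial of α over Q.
m_α(x) = x^2 + 58x + 250

From α + 29 = √(591), squaring gives (α + 29)^2 = 591, i.e. α^2 + 58α + 841 = 591, so α^2 + 58α + 250 = 0. The discriminant of x^2 + 58x + 250 is (58)^2 - 4·(250) = 3364 - 1000 = 2364, and 4·(591) is not a perfect square in Q since 591 is squarefree and ≠ 1. Hence x^2 + 58x + 250 is irreducible over Q and is the minimal polynomial of α.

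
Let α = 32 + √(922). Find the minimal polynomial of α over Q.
m_α(x) = x^2 - 64x + 102

From α - 32 = √(922), squaring gives (α - 32)^2 = 922, i.e. α^2 - 64α + 1024 = 922, so α^2 - 64α + 102 = 0. The discriminant of x^2 - 64x + 102 is (-64)^2 - 4·(102) = 4096 - 408 = 3688, and 4·(922) is not a perfect square in Q since 922 is squarefree and ≠ 1. Hence x^2 - 64x + 102 is irreducible over Q and is the minimal polynomial of α.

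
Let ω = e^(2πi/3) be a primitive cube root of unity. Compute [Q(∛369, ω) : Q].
[Q(∛369, ω) : Q] = 6

[Q(∛369):Q] = 3 (min poly x^3 - 369, irreducible since 369 is not a perfect cube). [Q(ω):Q] = 2 (min poly x^2 + x + 1). Since Q(∛369) ⊂ R and ω ∉ R, we have ω ∉ Q(∛369), so x^2 + x + 1 remains irreducible over Q(∛369) and [Q(∛369, ω) : Q(∛369)] = 2. By the tower law, [Q(∛369, ω) : Q] = 3 · 2 = 6. (In fact Q(∛369, ω) is the splitting field of x^3 - 369 over Q.)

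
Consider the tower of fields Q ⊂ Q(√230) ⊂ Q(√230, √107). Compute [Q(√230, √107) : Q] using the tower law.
[Q(√230, √107) : Q] = 4

[Q(√230):Q] = 2 (min poly x^2 - 230, irreducible since 230 is squarefree > 1). For the top step, suppose √107 ∈ Q(√230), say √107 = c + d√230 with c, d ∈ Q. Squaring: 107 = c^2 + 230d^2 + 2cd√230. Since √230 ∉ Q this forces 2cd = 0. If d = 0 then √107 = c ∈ Q, contradicting 107 squarefree > 1. If c = 0 then 107 = 230d^2, so 230·107 = (230d)^2 is a perfect square in Q — but 230·107 = 24610 is not a perfect square (since 230 and 107 are distinct squarefree integers). Contradiction. Hence √107 ∉ Q(√230), so x^2 - 107 stays irreducible over Q(√230) and [Q(√230, √107) : Q(√230)] = 2. By the tower law, [Q(√230, √107) : Q] = 2 · 2 = 4.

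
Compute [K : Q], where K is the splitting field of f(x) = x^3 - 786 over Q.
[K : Q] = 6

The roots of x^3 - 786 are ∛786, ω∛786, ω^2∛786 where ω = e^(2πi/3) is a primitive cube root of unity, so K = Q(∛786, ω). Now [Q(∛786):Q] = 3 (since 786 is not a perfect cube, x^3 - 786 is irreducible) and [Q(ω):Q] = 2. Both 2 and 3 divide [K:Q], and [K:Q] ≤ 3·2 = 6, so [K:Q] = 6. (Equivalently: Q(∛786) ⊂ R but ω ∉ R, so [K : Q(∛786)] = 2.)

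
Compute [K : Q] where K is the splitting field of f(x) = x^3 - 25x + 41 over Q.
[K : Q] = 6

By the rational root test, any rational root of the monic integer polynomial f(x) = x^3 - 25x + 41 must be an integer dividing the constant term 41, i.e. one of ±{1, 41}. Evaluating: f(1) = 17, f(-1) = 65, f(41) = 67937, f(-41) = -67855; none is 0, so f has no rational root and is therefore irreducible over Q (a cubic with no linear factor over a field is irreducible). For an irreducible cubic, the Galois group is A_3 or S_3 according as the discriminant disc(f) = -4a^3 - 27b^2 = -4·(-25)^3 - 27·(41)^2 = 17113 is or is not a square in Q. Here disc(f) = 17113 is not a perfect square in Q, so the Galois group of f over Q is not contained in A_3 and must be all of S_3. The splitting field has degree |S_3| = 6 over Q, so [K : Q] = 6.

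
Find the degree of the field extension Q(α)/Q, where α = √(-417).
[Q(α):Q] = 2

[Q(α):Q] equals the degree of the minimal polynomial of α. Here α^2 = -417 and x^2 + 417 is irreducible (d = -417 is squarefree, ≠ 1, hence not a square), so deg(m_α) = 2. Thus [Q(α):Q] = 2.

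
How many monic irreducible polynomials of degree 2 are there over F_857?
There are 366796 monic irreducible polynomials of degree 2 over F_857

Each element of F_{857^2} that lies in no proper subfield is a root of exactly one monic irreducible of degree 2 over F_857, and each such polynomial has 2 distinct roots in F_{857^2}. By Möbius inversion the count is N_857(2) = (1/2) Σ_{d|2} μ(2/d) · 857^d = (1/2)(μ(2)·857^1 + μ(1)·857^2) = 733592/2 = 366796.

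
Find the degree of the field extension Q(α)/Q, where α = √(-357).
[Q(α):Q] = 2

[Q(α):Q] equals the degree of the minimal polynomial of α. Here α^2 = -357 and x^2 + 357 is irreducible (d = -357 is squarefree, ≠ 1, hence not a square), so deg(m_α) = 2. Thus [Q(α):Q] = 2.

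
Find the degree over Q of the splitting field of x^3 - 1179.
[K : Q] = 6

The roots of x^3 - 1179 are ∛1179, ω∛1179, ω^2∛1179 where ω = e^(2πi/3) is a primitive cube root of unity, so K = Q(∛1179, ω). Now [Q(∛1179):Q] = 3 (since 1179 is not a perfect cube, x^3 - 1179 is irreducible) and [Q(ω):Q] = 2. Both 2 and 3 divide [K:Q], and [K:Q] ≤ 3·2 = 6, so [K:Q] = 6. (Equivalently: Q(∛1179) ⊂ R but ω ∉ R, so [K : Q(∛1179)] = 2.)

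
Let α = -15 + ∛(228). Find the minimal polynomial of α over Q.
m_α(x) = x^3 + 45x^2 + 675x + 3147

Set β = α + 15 = ∛(228), so β^3 = 228. Then (α + 15)^3 - 228 = 0, i.e. α is a root of g(x) = (x + 15)^3 - 228 = x^3 + 45x^2 + 675x + 3147. Since g(x) = h(x + 15) where h(x) = x^3 - 228, and h is irreducible over Q (because 228 is not a perfect cube, so h has no rational root, and a monic cubic with no rational root is irreducible), g is also irreducible (irreducibility is preserved under the substitution x → x + 15). Hence m_α(x) = x^3 + 45x^2 + 675x + 3147.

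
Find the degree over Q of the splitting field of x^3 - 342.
[K : Q] = 6

The roots of x^3 - 342 are ∛342, ω∛342, ω^2∛342 where ω = e^(2πi/3) is a primitive cube root of unity, so K = Q(∛342, ω). Now [Q(∛342):Q] = 3 (since 342 is not a perfect cube, x^3 - 342 is irreducible) and [Q(ω):Q] = 2. Both 2 and 3 divide [K:Q], and [K:Q] ≤ 3·2 = 6, so [K:Q] = 6. (Equivalently: Q(∛342) ⊂ R but ω ∉ R, so [K : Q(∛342)] = 2.)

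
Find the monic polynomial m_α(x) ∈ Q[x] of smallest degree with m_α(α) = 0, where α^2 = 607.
m_α(x) = x^2 - 607

α satisfies α^2 - 607 = 0, so x^2 - 607 annihilates α. Since d = 607 is squarefree and ≠ 1, it is not a perfect square in Q, so x^2 - 607 has no rational root and is therefore irreducible over Q (a degree-2 polynomial over a field is irreducible iff it has no root). Hence m_α(x) = x^2 - 607.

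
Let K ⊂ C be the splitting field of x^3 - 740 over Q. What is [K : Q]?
[K : Q] = 6

The roots of x^3 - 740 are ∛740, ω∛740, ω^2∛740 where ω = e^(2πi/3) is a primitive cube root of unity, so K = Q(∛740, ω). Now [Q(∛740):Q] = 3 (since 740 is not a perfect cube, x^3 - 740 is irreducible) and [Q(ω):Q] = 2. Both 2 and 3 divide [K:Q], and [K:Q] ≤ 3·2 = 6, so [K:Q] = 6. (Equivalently: Q(∛740) ⊂ R but ω ∉ R, so [K : Q(∛740)] = 2.)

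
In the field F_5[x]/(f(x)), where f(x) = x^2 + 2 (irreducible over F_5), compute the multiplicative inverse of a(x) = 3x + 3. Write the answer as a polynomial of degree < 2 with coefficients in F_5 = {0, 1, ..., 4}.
a(x)^(-1) ≡ x + 4 (mod f(x))

Since f is irreducible over F_5, F_5[x]/(f) is a field and a(x) ≠ 0 has an inverse. Apply the extended Euclidean algorithm to f(x) and a(x) in F_5[x]: f(x) = (2x + 3)·a(x) + (3). The last nonzero remainder is the constant 3 = gcd(f, a) in F_5. Back-substituting through the division chain expresses 3 = s(x)·a(x) + t(x)·f(x) with s(x) ≡ 3x + 2 (mod f), so (3x + 2)·a(x) ≡ 3 (mod f). Multiplying by 3^(-1) ≡ 2 in F_5 gives a(x)^(-1) ≡ 2·(3x + 2) ≡ x + 4 (mod f). Check: (3x + 3)·(x + 4) = 3x^2 + 2 ≡ 1 (mod x^2 + 2).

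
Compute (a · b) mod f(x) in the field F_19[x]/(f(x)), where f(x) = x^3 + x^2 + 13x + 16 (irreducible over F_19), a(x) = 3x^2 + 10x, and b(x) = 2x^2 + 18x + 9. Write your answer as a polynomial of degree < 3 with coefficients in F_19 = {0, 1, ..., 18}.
a · b ≡ 4x^2 + 3x + 14 (mod f(x))

Multiply in F_19[x]: a(x)·b(x) = (3x^2 + 10x)·(2x^2 + 18x + 9) = 6x^4 + 17x^3 + 17x^2 + 14x. This has degree ≥ 3, so divide by f(x) over F_19: 6x^4 + 17x^3 + 17x^2 + 14x = (6x + 11)·(x^3 + x^2 + 13x + 16) + (4x^2 + 3x + 14). Hence a·b ≡ 4x^2 + 3x + 14 (mod f). (F_19[x]/(f) is a field with 19^3 = 6859 elements since f is irreducible of degree 3.)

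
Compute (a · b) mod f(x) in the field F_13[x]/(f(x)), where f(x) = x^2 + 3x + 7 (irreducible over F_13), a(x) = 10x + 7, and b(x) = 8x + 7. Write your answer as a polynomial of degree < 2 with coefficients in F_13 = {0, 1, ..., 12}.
a · b ≡ 3x + 9 (mod f(x))

Multiply in F_13[x]: a(x)·b(x) = (10x + 7)·(8x + 7) = 2x^2 + 9x + 10. This has degree ≥ 2, so divide by f(x) over F_13: 2x^2 + 9x + 10 = (2)·(x^2 + 3x + 7) + (3x + 9). Hence a·b ≡ 3x + 9 (mod f). (F_13[x]/(f) is a field with 13^2 = 169 elements since f is irreducible of degree 2.)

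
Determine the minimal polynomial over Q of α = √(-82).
m_α(x) = x^2 + 82

α satisfies α^2 + 82 = 0, so x^2 + 82 annihilates α. Since d = -82 is squarefree and ≠ 1, it is not a perfect square in Q, so x^2 + 82 has no rational root and is therefore irreducible over Q (a degree-2 polynomial over a field is irreducible iff it has no root). Hence m_α(x) = x^2 + 82.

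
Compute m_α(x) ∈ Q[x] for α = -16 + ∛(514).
m_α(x) = x^3 + 48x^2 + 768x + 3582

Set β = α + 16 = ∛(514), so β^3 = 514. Then (α + 16)^3 - 514 = 0, i.e. α is a root of g(x) = (x + 16)^3 - 514 = x^3 + 48x^2 + 768x + 3582. Since g(x) = h(x + 16) where h(x) = x^3 - 514, and h is irreducible over Q (because 514 is not a perfect cube, so h has no rational root, and a monic cubic with no rational root is irreducible), g is also irreducible (irreducibility is preserved under the substitution x → x + 16). Hence m_α(x) = x^3 + 48x^2 + 768x + 3582.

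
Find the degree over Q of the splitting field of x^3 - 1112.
[K : Q] = 6

The roots of x^3 - 1112 are ∛1112, ω∛1112, ω^2∛1112 where ω = e^(2πi/3) is a primitive cube root of unity, so K = Q(∛1112, ω). Now [Q(∛1112):Q] = 3 (since 1112 is not a perfect cube, x^3 - 1112 is irreducible) and [Q(ω):Q] = 2. Both 2 and 3 divide [K:Q], and [K:Q] ≤ 3·2 = 6, so [K:Q] = 6. (Equivalently: Q(∛1112) ⊂ R but ω ∉ R, so [K : Q(∛1112)] = 2.)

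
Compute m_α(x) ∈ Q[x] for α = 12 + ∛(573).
m_α(x) = x^3 - 36x^2 + 432x - 2301

Set β = α - 12 = ∛(573), so β^3 = 573. Then (α - 12)^3 - 573 = 0, i.e. α is a root of g(x) = (x - 12)^3 - 573 = x^3 - 36x^2 + 432x - 2301. Since g(x) = h(x - 12) where h(x) = x^3 - 573, and h is irreducible over Q (because 573 is not a perfect cube, so h has no rational root, and a monic cubic with no rational root is irreducible), g is also irreducible (irreducibility is preserved under the substitution x → x - 12). Hence m_α(x) = x^3 - 36x^2 + 432x - 2301.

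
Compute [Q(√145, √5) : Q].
[Q(√145, √5) : Q] = 4

[Q(√145):Q] = 2 (min poly x^2 - 145, irreducible since 145 is squarefree > 1). For the top step, suppose √5 ∈ Q(√145), say √5 = c + d√145 with c, d ∈ Q. Squaring: 5 = c^2 + 145d^2 + 2cd√145. Since √145 ∉ Q this forces 2cd = 0. If d = 0 then √5 = c ∈ Q, contradicting 5 squarefree > 1. If c = 0 then 5 = 145d^2, so 145·5 = (145d)^2 is a perfect square in Q — but 145·5 = 725 is not a perfect square (since 145 and 5 are distinct squarefree integers). Contradiction. Hence √5 ∉ Q(√145), so x^2 - 5 stays irreducible over Q(√145) and [Q(√145, √5) : Q(√145)] = 2. By the tower law, [Q(√145, √5) : Q] = 2 · 2 = 4.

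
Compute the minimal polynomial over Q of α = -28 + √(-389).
m_α(x) = x^2 + 56x + 1173

From α + 28 = √(-389), squaring gives (α + 28)^2 = -389, i.e. α^2 + 56α + 784 = -389, so α^2 + 56α + 1173 = 0. The discriminant of x^2 + 56x + 1173 is (56)^2 - 4·(1173) = 3136 - 4692 = -1556, and 4·(-389) is not a perfect square in Q since -389 is squarefree and ≠ 1. Hence x^2 + 56x + 1173 is irreducible over Q and is the minimal polynomial of α.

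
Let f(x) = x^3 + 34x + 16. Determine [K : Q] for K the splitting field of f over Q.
[K : Q] = 6

By the rational root test, any rational root of the monic integer polynomial f(x) = x^3 + 34x + 16 must be an integer dividing the constant term 16, i.e. one of ±{1, 2, 4, 8, 16}. Evaluating: f(1) = 51, f(-1) = -19, f(2) = 92, f(-2) = -60, f(4) = 216, f(-4) = -184, f(8) = 800, f(-8) = -768, f(16) = 4656, f(-16) = -4624; none is 0, so f has no rational root and is therefore irreducible over Q (a cubic with no linear factor over a field is irreducible). For an irreducible cubic, the Galois group is A_3 or S_3 according as the discriminant disc(f) = -4a^3 - 27b^2 = -4·(34)^3 - 27·(16)^2 = -164128 is or is not a square in Q. Here disc(f) = -164128 is not a perfect square in Q, so the Galois group of f over Q is not contained in A_3 and must be all of S_3. The splitting field has degree |S_3| = 6 over Q, so [K : Q] = 6.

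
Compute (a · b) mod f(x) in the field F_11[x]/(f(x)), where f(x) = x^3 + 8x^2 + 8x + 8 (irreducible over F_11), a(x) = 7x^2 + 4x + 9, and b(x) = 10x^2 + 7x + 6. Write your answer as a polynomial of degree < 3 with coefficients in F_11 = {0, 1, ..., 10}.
a · b ≡ 2x^2 + 6x + 5 (mod f(x))

Multiply in F_11[x]: a(x)·b(x) = (7x^2 + 4x + 9)·(10x^2 + 7x + 6) = 4x^4 + x^3 + 6x^2 + 10x + 10. This has degree ≥ 3, so divide by f(x) over F_11: 4x^4 + x^3 + 6x^2 + 10x + 10 = (4x + 2)·(x^3 + 8x^2 + 8x + 8) + (2x^2 + 6x + 5). Hence a·b ≡ 2x^2 + 6x + 5 (mod f). (F_11[x]/(f) is a field with 11^3 = 1331 elements since f is irreducible of degree 3.)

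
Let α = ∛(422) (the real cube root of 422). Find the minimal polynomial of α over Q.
m_α(x) = x^3 - 422

α satisfies α^3 = 422, so x^3 - 422 annihilates α. By the rational root test, a rational root p/q (in lowest terms) of x^3 - 422 would satisfy p^3 = 422 q^3, forcing q = 1 and p^3 = 422; but 422 is not a perfect cube, contradiction. A monic cubic over Q with no rational root is irreducible (any nontrivial factorization would include a linear factor). Hence x^3 - 422 is the minimal polynomial of α, and in particular [Q(α):Q] = 3.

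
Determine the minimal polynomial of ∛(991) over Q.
m_α(x) = x^3 - 991

α satisfies α^3 = 991, so x^3 - 991 annihilates α. By the rational root test, a rational root p/q (in lowest terms) of x^3 - 991 would satisfy p^3 = 991 q^3, forcing q = 1 and p^3 = 991; but 991 is not a perfect cube, contradiction. A monic cubic over Q with no rational root is irreducible (any nontrivial factorization would include a linear factor). Hence x^3 - 991 is the minimal polynomial of α, and in particular [Q(α):Q] = 3.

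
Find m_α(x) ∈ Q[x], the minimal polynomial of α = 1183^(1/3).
m_α(x) = x^3 - 1183

α satisfies α^3 = 1183, so x^3 - 1183 annihilates α. By the rational root test, a rational root p/q (in lowest terms) of x^3 - 1183 would satisfy p^3 = 1183 q^3, forcing q = 1 and p^3 = 1183; but 1183 is not a perfect cube, contradiction. A monic cubic over Q with no rational root is irreducible (any nontrivial factorization would include a linear factor). Hence x^3 - 1183 is the minimal polynomial of α, and in particular [Q(α):Q] = 3.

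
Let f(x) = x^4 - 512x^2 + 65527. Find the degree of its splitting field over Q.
[K : Q] = 4

Solving the quadratic in x^2: x^2 = (512 ± √(512^2 - 4·65527))/2 = (512 ± √36)/2 = (512 ± 6)/2, giving x^2 = 259 or x^2 = 253. So f(x) = (x^2 - 259)(x^2 - 253) and the roots of f are ±√259, ±√253. Hence the splitting field is K = Q(√259, √253). Since 259 and 253 are distinct squarefree integers > 1, their product 65527 is not a perfect square, so √253 ∉ Q(√259). By the tower law [K:Q] = [Q(√259,√253):Q(√259)] · [Q(√259):Q] = 2 · 2 = 4.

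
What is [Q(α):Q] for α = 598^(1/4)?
[Q(α):Q] = 4

α is a root of x^4 - 598. By Eisenstein's criterion at the prime p = 2 (which divides the constant term 598 but p^2 = 4 does not, since 598 is squarefree), x^4 - 598 is irreducible over Q. Hence [Q(α):Q] = 4.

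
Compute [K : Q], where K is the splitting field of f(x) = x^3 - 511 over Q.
[K : Q] = 6

The roots of x^3 - 511 are ∛511, ω∛511, ω^2∛511 where ω = e^(2πi/3) is a primitive cube root of unity, so K = Q(∛511, ω). Now [Q(∛511):Q] = 3 (since 511 is not a perfect cube, x^3 - 511 is irreducible) and [Q(ω):Q] = 2. Both 2 and 3 divide [K:Q], and [K:Q] ≤ 3·2 = 6, so [K:Q] = 6. (Equivalently: Q(∛511) ⊂ R but ω ∉ R, so [K : Q(∛511)] = 2.)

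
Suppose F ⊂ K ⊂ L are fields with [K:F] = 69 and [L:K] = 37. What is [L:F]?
[L:F] = 2553

The tower law says that for any tower of field extensions F ⊂ K ⊂ L with finite degrees, [L:F] = [L:K] · [K:F]. Here this gives [L:F] = 37 · 69 = 2553.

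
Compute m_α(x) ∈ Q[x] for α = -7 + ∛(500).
m_α(x) = x^3 + 21x^2 + 147x - 157

Set β = α + 7 = ∛(500), so β^3 = 500. Then (α + 7)^3 - 500 = 0, i.e. α is a root of g(x) = (x + 7)^3 - 500 = x^3 + 21x^2 + 147x - 157. Since g(x) = h(x + 7) where h(x) = x^3 - 500, and h is irreducible over Q (because 500 is not a perfect cube, so h has no rational root, and a monic cubic with no rational root is irreducible), g is also irreducible (irreducibility is preserved under the substitution x → x + 7). Hence m_α(x) = x^3 + 21x^2 + 147x - 157.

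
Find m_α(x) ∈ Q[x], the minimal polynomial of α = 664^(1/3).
m_α(x) = x^3 - 664

α satisfies α^3 = 664, so x^3 - 664 annihilates α. By the rational root test, a rational root p/q (in lowest terms) of x^3 - 664 would satisfy p^3 = 664 q^3, forcing q = 1 and p^3 = 664; but 664 is not a perfect cube, contradiction. A monic cubic over Q with no rational root is irreducible (any nontrivial factorization would include a linear factor). Hence x^3 - 664 is the minimal polynomial of α, and in particular [Q(α):Q] = 3.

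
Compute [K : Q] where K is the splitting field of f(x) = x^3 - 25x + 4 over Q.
[K : Q] = 6

By the rational root test, any rational root of the monic integer polynomial f(x) = x^3 - 25x + 4 must be an integer dividing the constant term 4, i.e. one of ±{1, 2, 4}. Evaluating: f(1) = -20, f(-1) = 28, f(2) = -38, f(-2) = 46, f(4) = -32, f(-4) = 40; none is 0, so f has no rational root and is therefore irreducible over Q (a cubic with no linear factor over a field is irreducible). For an irreducible cubic, the Galois group is A_3 or S_3 according as the discriminant disc(f) = -4a^3 - 27b^2 = -4·(-25)^3 - 27·(4)^2 = 62068 is or is not a square in Q. Here disc(f) = 62068 is not a perfect square in Q, so the Galois group of f over Q is not contained in A_3 and must be all of S_3. The splitting field has degree |S_3| = 6 over Q, so [K : Q] = 6.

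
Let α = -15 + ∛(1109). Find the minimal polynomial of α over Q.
m_α(x) = x^3 + 45x^2 + 675x + 2266

Set β = α + 15 = ∛(1109), so β^3 = 1109. Then (α + 15)^3 - 1109 = 0, i.e. α is a root of g(x) = (x + 15)^3 - 1109 = x^3 + 45x^2 + 675x + 2266. Since g(x) = h(x + 15) where h(x) = x^3 - 1109, and h is irreducible over Q (because 1109 is not a perfect cube, so h has no rational root, and a monic cubic with no rational root is irreducible), g is also irreducible (irreducibility is preserved under the substitution x → x + 15). Hence m_α(x) = x^3 + 45x^2 + 675x + 2266.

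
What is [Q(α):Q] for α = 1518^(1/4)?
[Q(α):Q] = 4

α is a root of x^4 - 1518. By Eisenstein's criterion at the prime p = 2 (which divides the constant term 1518 but p^2 = 4 does not, since 1518 is squarefree), x^4 - 1518 is irreducible over Q. Hence [Q(α):Q] = 4.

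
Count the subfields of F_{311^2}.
F_{311^2} has 2 subfields

The subfields of F_{p^n} are exactly the fields F_{p^d} for d | n (each is the fixed field of the unique index-d subgroup of Gal(F_{p^n}/F_p) ≅ Z/nZ). The divisors of n = 2 are {1, 2}, giving 2 subfields: F_{311^1}, F_{311^2}.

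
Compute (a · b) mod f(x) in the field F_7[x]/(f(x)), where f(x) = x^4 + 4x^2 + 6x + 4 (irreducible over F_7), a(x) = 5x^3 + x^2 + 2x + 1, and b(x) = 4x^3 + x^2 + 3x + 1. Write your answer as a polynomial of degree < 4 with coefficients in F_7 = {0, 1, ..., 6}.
a · b ≡ 5x^3 + 4x + 1 (mod f(x))

Multiply in F_7[x]: a(x)·b(x) = (5x^3 + x^2 + 2x + 1)·(4x^3 + x^2 + 3x + 1) = 6x^6 + 2x^5 + 3x^4 + x^2 + 5x + 1. This has degree ≥ 4, so divide by f(x) over F_7: 6x^6 + 2x^5 + 3x^4 + x^2 + 5x + 1 = (6x^2 + 2x)·(x^4 + 4x^2 + 6x + 4) + (5x^3 + 4x + 1). Hence a·b ≡ 5x^3 + 4x + 1 (mod f). (F_7[x]/(f) is a field with 7^4 = 2401 elements since f is irreducible of degree 4.)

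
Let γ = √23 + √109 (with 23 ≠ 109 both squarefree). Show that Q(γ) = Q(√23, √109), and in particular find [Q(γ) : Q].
[Q(γ) : Q] = 4 (equivalently, Q(γ) = Q(√23, √109))

Obviously Q(γ) ⊆ Q(√23, √109), and [Q(√23, √109):Q] = 4 (since 23, 109 are distinct squarefree integers > 1 with 2507 not a perfect square). To show equality we compute the minimal polynomial of γ. From γ = √23 + √109: γ^2 = 23 + 2√(2507) + 109 = 132 + 2√(2507), so γ^2 - 132 = 2√(2507); squaring, (γ^2 - 132)^2 = 4·2507, i.e. γ^4 - 264γ^2 + 17424 - 10028 = 0, i.e. γ^4 - 264γ^2 + 7396 = 0. So γ is a root of x^4 - 264x^2 + 7396. This polynomial is irreducible over Q: it has no rational root (each ±√23 ± √109 is irrational), and any factorization into two quadratics over Q would force √(2507) ∈ Q (pairing opposite roots) or √23, √109 ∈ Q (other pairings), all impossible. Hence [Q(γ):Q] = 4 = [Q(√23, √109):Q], so Q(γ) = Q(√23, √109).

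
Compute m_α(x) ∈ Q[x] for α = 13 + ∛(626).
m_α(x) = x^3 - 39x^2 + 507x - 2823

Set β = α - 13 = ∛(626), so β^3 = 626. Then (α - 13)^3 - 626 = 0, i.e. α is a root of g(x) = (x - 13)^3 - 626 = x^3 - 39x^2 + 507x - 2823. Since g(x) = h(x - 13) where h(x) = x^3 - 626, and h is irreducible over Q (because 626 is not a perfect cube, so h has no rational root, and a monic cubic with no rational root is irreducible), g is also irreducible (irreducibility is preserved under the substitution x → x - 13). Hence m_α(x) = x^3 - 39x^2 + 507x - 2823.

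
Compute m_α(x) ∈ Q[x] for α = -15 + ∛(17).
m_α(x) = x^3 + 45x^2 + 675x + 3358

Set β = α + 15 = ∛(17), so β^3 = 17. Then (α + 15)^3 - 17 = 0, i.e. α is a root of g(x) = (x + 15)^3 - 17 = x^3 + 45x^2 + 675x + 3358. Since g(x) = h(x + 15) where h(x) = x^3 - 17, and h is irreducible over Q (because 17 is not a perfect cube, so h has no rational root, and a monic cubic with no rational root is irreducible), g is also irreducible (irreducibility is preserved under the substitution x → x + 15). Hence m_α(x) = x^3 + 45x^2 + 675x + 3358.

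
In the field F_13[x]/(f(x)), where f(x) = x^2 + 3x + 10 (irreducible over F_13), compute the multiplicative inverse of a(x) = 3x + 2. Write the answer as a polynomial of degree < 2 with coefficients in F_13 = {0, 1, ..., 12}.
a(x)^(-1) ≡ 8x + 10 (mod f(x))

Since f is irreducible over F_13, F_13[x]/(f) is a field and a(x) ≠ 0 has an inverse. Apply the extended Euclidean algorithm to f(x) and a(x) in F_13[x]: f(x) = (9x + 8)·a(x) + (7). The last nonzero remainder is the constant 7 = gcd(f, a) in F_13. Back-substituting through the division chain expresses 7 = s(x)·a(x) + t(x)·f(x) with s(x) ≡ 4x + 5 (mod f), so (4x + 5)·a(x) ≡ 7 (mod f). Multiplying by 7^(-1) ≡ 2 in F_13 gives a(x)^(-1) ≡ 2·(4x + 5) ≡ 8x + 10 (mod f). Check: (3x + 2)·(8x + 10) = 11x^2 + 7x + 7 ≡ 1 (mod x^2 + 3x + 10).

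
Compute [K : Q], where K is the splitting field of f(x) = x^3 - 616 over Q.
[K : Q] = 6

The roots of x^3 - 616 are ∛616, ω∛616, ω^2∛616 where ω = e^(2πi/3) is a primitive cube root of unity, so K = Q(∛616, ω). Now [Q(∛616):Q] = 3 (since 616 is not a perfect cube, x^3 - 616 is irreducible) and [Q(ω):Q] = 2. Both 2 and 3 divide [K:Q], and [K:Q] ≤ 3·2 = 6, so [K:Q] = 6. (Equivalently: Q(∛616) ⊂ R but ω ∉ R, so [K : Q(∛616)] = 2.)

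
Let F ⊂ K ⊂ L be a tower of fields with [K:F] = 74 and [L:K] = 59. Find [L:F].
[L:F] = 4366

The tower law says that for any tower of field extensions F ⊂ K ⊂ L with finite degrees, [L:F] = [L:K] · [K:F]. Here this gives [L:F] = 59 · 74 = 4366.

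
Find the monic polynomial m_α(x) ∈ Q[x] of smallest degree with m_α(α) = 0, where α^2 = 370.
m_α(x) = x^2 - 370

α satisfies α^2 - 370 = 0, so x^2 - 370 annihilates α. Since d = 370 is squarefree and ≠ 1, it is not a perfect square in Q, so x^2 - 370 has no rational root and is therefore irreducible over Q (a degree-2 polynomial over a field is irreducible iff it has no root). Hence m_α(x) = x^2 - 370.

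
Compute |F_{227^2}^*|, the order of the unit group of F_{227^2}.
|F_{227^2}^*| = 51528

F_{227^2} has 227^2 = 51529 elements; its multiplicative group consists of all nonzero elements, so |F_{227^2}^*| = 51529 - 1 = 51528. (It is cyclic since any finite subgroup of the multiplicative group of a field is cyclic.)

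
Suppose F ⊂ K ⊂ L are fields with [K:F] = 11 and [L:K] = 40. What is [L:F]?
[L:F] = 440

The tower law says that for any tower of field extensions F ⊂ K ⊂ L with finite degrees, [L:F] = [L:K] · [K:F]. Here this gives [L:F] = 40 · 11 = 440.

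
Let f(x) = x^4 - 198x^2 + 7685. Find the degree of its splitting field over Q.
[K : Q] = 4

Solving the quadratic in x^2: x^2 = (198 ± √(198^2 - 4·7685))/2 = (198 ± √8464)/2 = (198 ± 92)/2, giving x^2 = 145 or x^2 = 53. So f(x) = (x^2 - 145)(x^2 - 53) and the roots of f are ±√145, ±√53. Hence the splitting field is K = Q(√145, √53). Since 145 and 53 are distinct squarefree integers > 1, their product 7685 is not a perfect square, so √53 ∉ Q(√145). By the tower law [K:Q] = [Q(√145,√53):Q(√145)] · [Q(√145):Q] = 2 · 2 = 4.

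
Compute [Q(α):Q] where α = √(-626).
[Q(α):Q] = 2

[Q(α):Q] equals the degree of the minimal polynomial of α. Here α^2 = -626 and x^2 + 626 is irreducible (d = -626 is squarefree, ≠ 1, hence not a square), so deg(m_α) = 2. Thus [Q(α):Q] = 2.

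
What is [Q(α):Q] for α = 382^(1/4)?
[Q(α):Q] = 4

α is a root of x^4 - 382. By Eisenstein's criterion at the prime p = 2 (which divides the constant term 382 but p^2 = 4 does not, since 382 is squarefree), x^4 - 382 is irreducible over Q. Hence [Q(α):Q] = 4.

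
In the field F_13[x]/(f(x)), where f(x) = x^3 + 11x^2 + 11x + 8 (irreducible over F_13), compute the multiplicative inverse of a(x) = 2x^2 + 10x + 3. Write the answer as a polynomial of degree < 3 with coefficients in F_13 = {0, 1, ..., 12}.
a(x)^(-1) ≡ 8x^2 + 2x + 2 (mod f(x))

Since f is irreducible over F_13, F_13[x]/(f) is a field and a(x) ≠ 0 has an inverse. Apply the extended Euclidean algorithm to f(x) and a(x) in F_13[x]: f(x) = (7x + 3)·a(x) + (12x + 12);  a(x) = (11x + 5)·(12x + 12) + (8). The last nonzero remainder is the constant 8 = gcd(f, a) in F_13. Back-substituting through the division chain expresses 8 = s(x)·a(x) + t(x)·f(x) with s(x) ≡ 12x^2 + 3x + 3 (mod f), so (12x^2 + 3x + 3)·a(x) ≡ 8 (mod f). Multiplying by 8^(-1) ≡ 5 in F_13 gives a(x)^(-1) ≡ 5·(12x^2 + 3x + 3) ≡ 8x^2 + 2x + 2 (mod f). Check: (2x^2 + 10x + 3)·(8x^2 + 2x + 2) = 3x^4 + 6x^3 + 9x^2 + 6 ≡ 1 (mod x^3 + 11x^2 + 11x + 8).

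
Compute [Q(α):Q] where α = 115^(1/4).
[Q(α):Q] = 4

α is a root of x^4 - 115. By Eisenstein's criterion at the prime p = 5 (which divides the constant term 115 but p^2 = 25 does not, since 115 is squarefree), x^4 - 115 is irreducible over Q. Hence [Q(α):Q] = 4.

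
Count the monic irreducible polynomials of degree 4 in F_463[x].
There are 11488463448 monic irreducible polynomials of degree 4 over F_463

Each element of F_{463^4} that lies in no proper subfield is a root of exactly one monic irreducible of degree 4 over F_463, and each such polynomial has 4 distinct roots in F_{463^4}. By Möbius inversion the count is N_463(4) = (1/4) Σ_{d|4} μ(4/d) · 463^d = (1/4)(μ(4)·463^1 + μ(2)·463^2 + μ(1)·463^4) = 45953853792/4 = 11488463448.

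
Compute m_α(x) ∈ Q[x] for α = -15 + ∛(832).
m_α(x) = x^3 + 45x^2 + 675x + 2543

Set β = α + 15 = ∛(832), so β^3 = 832. Then (α + 15)^3 - 832 = 0, i.e. α is a root of g(x) = (x + 15)^3 - 832 = x^3 + 45x^2 + 675x + 2543. Since g(x) = h(x + 15) where h(x) = x^3 - 832, and h is irreducible over Q (because 832 is not a perfect cube, so h has no rational root, and a monic cubic with no rational root is irreducible), g is also irreducible (irreducibility is preserved under the substitution x → x + 15). Hence m_α(x) = x^3 + 45x^2 + 675x + 2543.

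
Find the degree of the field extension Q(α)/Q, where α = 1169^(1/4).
[Q(α):Q] = 4

α is a root of x^4 - 1169. By Eisenstein's criterion at the prime p = 7 (which divides the constant term 1169 but p^2 = 49 does not, since 1169 is squarefree), x^4 - 1169 is irreducible over Q. Hence [Q(α):Q] = 4.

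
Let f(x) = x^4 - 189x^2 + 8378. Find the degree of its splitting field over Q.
[K : Q] = 4

Solving the quadratic in x^2: x^2 = (189 ± √(189^2 - 4·8378))/2 = (189 ± √2209)/2 = (189 ± 47)/2, giving x^2 = 71 or x^2 = 118. So f(x) = (x^2 - 71)(x^2 - 118) and the roots of f are ±√71, ±√118. Hence the splitting field is K = Q(√71, √118). Since 71 and 118 are distinct squarefree integers > 1, their product 8378 is not a perfect square, so √118 ∉ Q(√71). By the tower law [K:Q] = [Q(√71,√118):Q(√71)] · [Q(√71):Q] = 2 · 2 = 4.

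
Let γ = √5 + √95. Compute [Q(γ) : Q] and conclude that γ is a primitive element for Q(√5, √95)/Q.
[Q(γ) : Q] = 4 (equivalently, Q(γ) = Q(√5, √95))

Obviously Q(γ) ⊆ Q(√5, √95), and [Q(√5, √95):Q] = 4 (since 5, 95 are distinct squarefree integers > 1 with 475 not a perfect square). To show equality we compute the minimal polynomial of γ. From γ = √5 + √95: γ^2 = 5 + 2√(475) + 95 = 100 + 2√(475), so γ^2 - 100 = 2√(475); squaring, (γ^2 - 100)^2 = 4·475, i.e. γ^4 - 200γ^2 + 10000 - 1900 = 0, i.e. γ^4 - 200γ^2 + 8100 = 0. So γ is a root of x^4 - 200x^2 + 8100. This polynomial is irreducible over Q: it has no rational root (each ±√5 ± √95 is irrational), and any factorization into two quadratics over Q would force √(475) ∈ Q (pairing opposite roots) or √5, √95 ∈ Q (other pairings), all impossible. Hence [Q(γ):Q] = 4 = [Q(√5, √95):Q], so Q(γ) = Q(√5, √95).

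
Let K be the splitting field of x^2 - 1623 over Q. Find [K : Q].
[K : Q] = 2

f(x) = x^2 - 1623 factors as (x - √1623)(x + √1623). The splitting field is K = Q(√1623). Since 1623 is squarefree and > 1, it is not a perfect square, so x^2 - 1623 is irreducible over Q and [Q(√1623) : Q] = 2. Hence [K : Q] = 2.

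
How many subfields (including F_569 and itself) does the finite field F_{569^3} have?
F_{569^3} has 2 subfields

The subfields of F_{p^n} are exactly the fields F_{p^d} for d | n (each is the fixed field of the unique index-d subgroup of Gal(F_{p^n}/F_p) ≅ Z/nZ). The divisors of n = 3 are {1, 3}, giving 2 subfields: F_{569^1}, F_{569^3}.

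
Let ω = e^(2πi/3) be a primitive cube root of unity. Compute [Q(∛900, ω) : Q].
[Q(∛900, ω) : Q] = 6

[Q(∛900):Q] = 3 (min poly x^3 - 900, irreducible since 900 is not a perfect cube). [Q(ω):Q] = 2 (min poly x^2 + x + 1). Since Q(∛900) ⊂ R and ω ∉ R, we have ω ∉ Q(∛900), so x^2 + x + 1 remains irreducible over Q(∛900) and [Q(∛900, ω) : Q(∛900)] = 2. By the tower law, [Q(∛900, ω) : Q] = 3 · 2 = 6. (In fact Q(∛900, ω) is the splitting field of x^3 - 900 over Q.)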